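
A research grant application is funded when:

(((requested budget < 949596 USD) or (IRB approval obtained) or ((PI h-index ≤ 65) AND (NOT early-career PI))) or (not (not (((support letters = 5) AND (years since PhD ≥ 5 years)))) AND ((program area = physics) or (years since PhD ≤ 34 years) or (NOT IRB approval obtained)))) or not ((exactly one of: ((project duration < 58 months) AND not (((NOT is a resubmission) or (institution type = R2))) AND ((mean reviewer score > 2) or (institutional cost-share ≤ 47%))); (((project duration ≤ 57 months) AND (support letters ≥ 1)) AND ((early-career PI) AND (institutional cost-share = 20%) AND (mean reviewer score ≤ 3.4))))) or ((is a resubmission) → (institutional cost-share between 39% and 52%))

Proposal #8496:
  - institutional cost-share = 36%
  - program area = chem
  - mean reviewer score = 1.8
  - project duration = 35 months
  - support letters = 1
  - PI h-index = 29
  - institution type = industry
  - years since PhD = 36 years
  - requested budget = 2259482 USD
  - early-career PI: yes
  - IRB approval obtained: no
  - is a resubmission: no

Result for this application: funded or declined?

Atomic conditions:
  requested budget < 949596 USD: 2259482 < 949596 is false
  IRB approval obtained: no → false
  PI h-index ≤ 65: 29 ≤ 65 is true
  NOT early-career PI: yes → false
  support letters = 5: 1 == 5 is false
  years since PhD ≥ 5 years: 36 ≥ 5 is true
  program area = physics: chem == physics is false
  years since PhD ≤ 34 years: 36 ≤ 34 is false
  NOT IRB approval obtained: no → true
  project duration < 58 months: 35 < 58 is true
  NOT is a resubmission: no → true
  institution type = R2: industry == R2 is false
  mean reviewer score > 2: 1.8 > 2 is false
  institutional cost-share ≤ 47%: 36 ≤ 47 is true
  project duration ≤ 57 months: 35 ≤ 57 is true
  support letters ≥ 1: 1 ≥ 1 is true
  early-career PI: yes → true
  institutional cost-share = 20%: 36 == 20 is false
  mean reviewer score ≤ 3.4: 1.8 ≤ 3.4 is true
  is a resubmission: no → false
  institutional cost-share between 39% and 52%: 36 in [39, 52] is false
Combine:
[1.1.3] true AND false = false
[1.1] false OR false OR false = false
[1.2.1.1.1] false AND true = false
[1.2.1.1] NOT false = true
[1.2.1] NOT true = false
[1.2.2] false OR false OR true = true
[1.2] false AND true = false
[1] false OR false = false
[2.1.1.2.1] true OR false = true
[2.1.1.2] NOT true = false
[2.1.1.3] false OR true = true
[2.1.1] true AND false AND true = false
[2.1.2.1] true AND true = true
[2.1.2.2] true AND false AND true = false
[2.1.2] true AND false = false
[2.1] exactly-one(false, false) = false
[2] NOT false = true
[3] false → false (antecedent false ⇒ implication holds) = true
[root] false OR true OR true = true
Overall: true → funded

Funded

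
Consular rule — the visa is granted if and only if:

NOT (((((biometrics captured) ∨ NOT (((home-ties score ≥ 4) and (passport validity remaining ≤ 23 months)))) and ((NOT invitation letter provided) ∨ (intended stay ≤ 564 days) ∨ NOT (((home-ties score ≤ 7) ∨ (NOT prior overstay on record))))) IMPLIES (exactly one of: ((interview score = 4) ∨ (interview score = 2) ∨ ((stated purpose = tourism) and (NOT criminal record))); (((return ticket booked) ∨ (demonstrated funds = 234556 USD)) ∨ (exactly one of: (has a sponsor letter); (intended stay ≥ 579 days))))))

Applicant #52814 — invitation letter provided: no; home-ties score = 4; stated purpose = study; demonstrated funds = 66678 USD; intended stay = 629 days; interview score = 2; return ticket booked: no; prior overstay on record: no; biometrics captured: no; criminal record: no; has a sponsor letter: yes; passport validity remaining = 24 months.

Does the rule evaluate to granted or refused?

Atomic conditions:
  biometrics captured: no → false
  home-ties score ≥ 4: 4 ≥ 4 is true
  passport validity remaining ≤ 23 months: 24 ≤ 23 is false
  NOT invitation letter provided: no → true
  intended stay ≤ 564 days: 629 ≤ 564 is false
  home-ties score ≤ 7: 4 ≤ 7 is true
  NOT prior overstay on record: no → true
  interview score = 4: 2 == 4 is false
  interview score = 2: 2 == 2 is true
  stated purpose = tourism: study == tourism is false
  NOT criminal record: no → true
  return ticket booked: no → false
  demonstrated funds = 234556 USD: 66678 == 234556 is false
  has a sponsor letter: yes → true
  intended stay ≥ 579 days: 629 ≥ 579 is true
Combine:
[1.1.1.2.1] true AND false = false
[1.1.1.2] NOT false = true
[1.1.1] false OR true = true
[1.1.2.3.1] true OR true = true
[1.1.2.3] NOT true = false
[1.1.2] true OR false OR false = true
[1.1] true AND true = true
[1.2.1.3] false AND true = false
[1.2.1] false OR true OR false = true
[1.2.2.1] false OR false = false
[1.2.2.2] exactly-one(true, true) = false
[1.2.2] false OR false = false
[1.2] exactly-one(true, false) = true
[1] true → true = true
[root] NOT true = false
Overall: false → refused

Refused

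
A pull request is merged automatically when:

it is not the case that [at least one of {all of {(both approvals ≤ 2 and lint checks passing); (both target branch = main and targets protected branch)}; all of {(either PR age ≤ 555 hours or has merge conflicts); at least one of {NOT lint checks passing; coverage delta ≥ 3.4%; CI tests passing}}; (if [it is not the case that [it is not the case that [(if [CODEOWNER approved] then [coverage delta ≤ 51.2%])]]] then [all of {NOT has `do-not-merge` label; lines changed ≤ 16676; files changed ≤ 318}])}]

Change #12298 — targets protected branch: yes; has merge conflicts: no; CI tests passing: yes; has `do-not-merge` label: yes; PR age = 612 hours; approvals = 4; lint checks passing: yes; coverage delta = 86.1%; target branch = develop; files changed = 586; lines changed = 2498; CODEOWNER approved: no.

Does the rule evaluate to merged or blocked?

Merged

Atomic conditions:
  approvals ≤ 2: 4 ≤ 2 is false
  lint checks passing: yes → true
  target branch = main: develop == main is false
  targets protected branch: yes → true
  PR age ≤ 555 hours: 612 ≤ 555 is false
  has merge conflicts: no → false
  NOT lint checks passing: yes → false
  coverage delta ≥ 3.4%: 86.1 ≥ 3.4 is true
  CI tests passing: yes → true
  CODEOWNER approved: no → false
  coverage delta ≤ 51.2%: 86.1 ≤ 51.2 is false
  NOT has `do-not-merge` label: yes → false
  lines changed ≤ 16676: 2498 ≤ 16676 is true
  files changed ≤ 318: 586 ≤ 318 is false
Combine:
[1.1.1] false AND true = false
[1.1.2] false AND true = false
[1.1] false AND false = false
[1.2.1] false OR false = false
[1.2.2] false OR true OR true = true
[1.2] false AND true = false
[1.3.1.1.1] false → false (antecedent false ⇒ implication holds) = true
[1.3.1.1] NOT true = false
[1.3.1] NOT false = true
[1.3.2] false AND true AND false = false
[1.3] true → false = false
[1] false OR false OR false = false
[root] NOT false = true
Overall: true → merged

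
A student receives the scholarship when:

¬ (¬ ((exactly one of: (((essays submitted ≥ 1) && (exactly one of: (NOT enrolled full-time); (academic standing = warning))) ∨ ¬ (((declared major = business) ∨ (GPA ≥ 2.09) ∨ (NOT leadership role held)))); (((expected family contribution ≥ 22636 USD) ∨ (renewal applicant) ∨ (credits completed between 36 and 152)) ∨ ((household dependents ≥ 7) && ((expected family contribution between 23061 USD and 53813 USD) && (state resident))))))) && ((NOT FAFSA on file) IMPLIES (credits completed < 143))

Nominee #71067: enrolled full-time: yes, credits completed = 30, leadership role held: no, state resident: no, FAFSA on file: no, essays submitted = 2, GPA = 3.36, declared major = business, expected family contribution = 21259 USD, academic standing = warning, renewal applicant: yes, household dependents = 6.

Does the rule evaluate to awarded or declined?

Atomic conditions:
  essays submitted ≥ 1: 2 ≥ 1 is true
  NOT enrolled full-time: yes → false
  academic standing = warning: warning == warning is true
  declared major = business: business == business is true
  GPA ≥ 2.09: 3.36 ≥ 2.09 is true
  NOT leadership role held: no → true
  expected family contribution ≥ 22636 USD: 21259 ≥ 22636 is false
  renewal applicant: yes → true
  credits completed between 36 and 152: 30 in [36, 152] is false
  household dependents ≥ 7: 6 ≥ 7 is false
  expected family contribution between 23061 USD and 53813 USD: 21259 in [23061, 53813] is false
  state resident: no → false
  NOT FAFSA on file: no → true
  credits completed < 143: 30 < 143 is true
Combine:
[1.1.1.1.1.2] exactly-one(false, true) = true
[1.1.1.1.1] true AND true = true
[1.1.1.1.2.1] true OR true OR true = true
[1.1.1.1.2] NOT true = false
[1.1.1.1] true OR false = true
[1.1.1.2.1] false OR true OR false = true
[1.1.1.2.2.2] false AND false = false
[1.1.1.2.2] false AND false = false
[1.1.1.2] true OR false = true
[1.1.1] exactly-one(true, true) = false
[1.1] NOT false = true
[1] NOT true = false
[2] true → true = true
[root] false AND true = false
Overall: false → declined

Declined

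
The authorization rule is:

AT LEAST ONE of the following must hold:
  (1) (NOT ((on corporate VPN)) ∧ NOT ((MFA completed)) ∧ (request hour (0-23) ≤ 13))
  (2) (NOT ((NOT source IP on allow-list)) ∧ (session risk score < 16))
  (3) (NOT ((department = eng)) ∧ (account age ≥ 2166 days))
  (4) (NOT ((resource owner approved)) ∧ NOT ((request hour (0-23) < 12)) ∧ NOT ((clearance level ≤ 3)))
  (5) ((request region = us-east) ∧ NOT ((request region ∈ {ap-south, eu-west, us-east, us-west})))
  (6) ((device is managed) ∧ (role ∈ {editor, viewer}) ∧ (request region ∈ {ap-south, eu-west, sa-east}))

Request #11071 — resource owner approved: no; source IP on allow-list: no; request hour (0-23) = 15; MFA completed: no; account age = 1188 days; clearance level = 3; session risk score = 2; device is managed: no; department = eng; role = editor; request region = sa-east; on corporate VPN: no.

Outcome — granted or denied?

Atomic conditions:
  on corporate VPN: no → false
  MFA completed: no → false
  request hour (0-23) ≤ 13: 15 ≤ 13 is false
  NOT source IP on allow-list: no → true
  session risk score < 16: 2 < 16 is true
  department = eng: eng == eng is true
  account age ≥ 2166 days: 1188 ≥ 2166 is false
  resource owner approved: no → false
  request hour (0-23) < 12: 15 < 12 is false
  clearance level ≤ 3: 3 ≤ 3 is true
  request region = us-east: sa-east == us-east is false
  request region ∈ {ap-south, eu-west, us-east, us-west}: sa-east is not in the set → false
  device is managed: no → false
  role ∈ {editor, viewer}: editor is in the set → true
  request region ∈ {ap-south, eu-west, sa-east}: sa-east is in the set → true
Combine:
[1.1] NOT false = true
[1.2] NOT false = true
[1] true AND true AND false = false
[2.1] NOT true = false
[2] false AND true = false
[3.1] NOT true = false
[3] false AND false = false
[4.1] NOT false = true
[4.2] NOT false = true
[4.3] NOT true = false
[4] true AND true AND false = false
[5.2] NOT false = true
[5] false AND true = false
[6] false AND true AND true = false
[root] false OR false OR false OR false OR false OR false = false
Overall: false → denied

Denied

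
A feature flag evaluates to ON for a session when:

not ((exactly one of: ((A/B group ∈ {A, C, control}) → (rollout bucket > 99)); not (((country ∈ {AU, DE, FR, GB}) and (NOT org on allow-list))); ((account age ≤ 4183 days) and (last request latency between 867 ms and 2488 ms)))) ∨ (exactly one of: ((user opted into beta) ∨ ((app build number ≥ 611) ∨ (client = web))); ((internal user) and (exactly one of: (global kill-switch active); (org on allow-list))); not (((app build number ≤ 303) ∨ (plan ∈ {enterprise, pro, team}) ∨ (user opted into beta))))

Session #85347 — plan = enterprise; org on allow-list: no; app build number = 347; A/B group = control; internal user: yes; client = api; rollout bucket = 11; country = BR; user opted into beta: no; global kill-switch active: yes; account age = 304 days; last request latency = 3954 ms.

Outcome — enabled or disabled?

Enabled

Atomic conditions:
  A/B group ∈ {A, C, control}: control is in the set → true
  rollout bucket > 99: 11 > 99 is false
  country ∈ {AU, DE, FR, GB}: BR is not in the set → false
  NOT org on allow-list: no → true
  account age ≤ 4183 days: 304 ≤ 4183 is true
  last request latency between 867 ms and 2488 ms: 3954 in [867, 2488] is false
  user opted into beta: no → false
  app build number ≥ 611: 347 ≥ 611 is false
  client = web: api == web is false
  internal user: yes → true
  global kill-switch active: yes → true
  org on allow-list: no → false
  app build number ≤ 303: 347 ≤ 303 is false
  plan ∈ {enterprise, pro, team}: enterprise is in the set → true
Combine:
[1.1.1] true → false = false
[1.1.2.1] false AND true = false
[1.1.2] NOT false = true
[1.1.3] true AND false = false
[1.1] exactly-one(false, true, false) = true
[1] NOT true = false
[2.1.2] false OR false = false
[2.1] false OR false = false
[2.2.2] exactly-one(true, false) = true
[2.2] true AND true = true
[2.3.1] false OR true OR false = true
[2.3] NOT true = false
[2] exactly-one(false, true, false) = true
[root] false OR true = true
Overall: true → enabled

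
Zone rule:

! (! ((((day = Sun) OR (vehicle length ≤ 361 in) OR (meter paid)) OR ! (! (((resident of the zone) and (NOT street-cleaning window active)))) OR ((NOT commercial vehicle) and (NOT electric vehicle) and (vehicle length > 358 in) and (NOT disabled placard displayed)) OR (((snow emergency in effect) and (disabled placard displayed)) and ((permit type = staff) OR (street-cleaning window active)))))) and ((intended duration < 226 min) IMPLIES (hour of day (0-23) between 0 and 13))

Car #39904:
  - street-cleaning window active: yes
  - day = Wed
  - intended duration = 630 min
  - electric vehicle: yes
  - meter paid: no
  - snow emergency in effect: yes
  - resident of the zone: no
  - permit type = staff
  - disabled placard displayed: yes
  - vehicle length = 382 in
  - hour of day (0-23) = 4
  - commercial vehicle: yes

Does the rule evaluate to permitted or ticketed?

Atomic conditions:
  day = Sun: Wed == Sun is false
  vehicle length ≤ 361 in: 382 ≤ 361 is false
  meter paid: no → false
  resident of the zone: no → false
  NOT street-cleaning window active: yes → false
  NOT commercial vehicle: yes → false
  NOT electric vehicle: yes → false
  vehicle length > 358 in: 382 > 358 is true
  NOT disabled placard displayed: yes → false
  snow emergency in effect: yes → true
  disabled placard displayed: yes → true
  permit type = staff: staff == staff is true
  street-cleaning window active: yes → true
  intended duration < 226 min: 630 < 226 is false
  hour of day (0-23) between 0 and 13: 4 in [0, 13] is true
Combine:
[1.1.1.1] false OR false OR false = false
[1.1.1.2.1.1] false AND false = false
[1.1.1.2.1] NOT false = true
[1.1.1.2] NOT true = false
[1.1.1.3] false AND false AND true AND false = false
[1.1.1.4.1] true AND true = true
[1.1.1.4.2] true OR true = true
[1.1.1.4] true AND true = true
[1.1.1] false OR false OR false OR true = true
[1.1] NOT true = false
[1] NOT false = true
[2] false → true (antecedent false ⇒ implication holds) = true
[root] true AND true = true
Overall: true → permitted

Permitted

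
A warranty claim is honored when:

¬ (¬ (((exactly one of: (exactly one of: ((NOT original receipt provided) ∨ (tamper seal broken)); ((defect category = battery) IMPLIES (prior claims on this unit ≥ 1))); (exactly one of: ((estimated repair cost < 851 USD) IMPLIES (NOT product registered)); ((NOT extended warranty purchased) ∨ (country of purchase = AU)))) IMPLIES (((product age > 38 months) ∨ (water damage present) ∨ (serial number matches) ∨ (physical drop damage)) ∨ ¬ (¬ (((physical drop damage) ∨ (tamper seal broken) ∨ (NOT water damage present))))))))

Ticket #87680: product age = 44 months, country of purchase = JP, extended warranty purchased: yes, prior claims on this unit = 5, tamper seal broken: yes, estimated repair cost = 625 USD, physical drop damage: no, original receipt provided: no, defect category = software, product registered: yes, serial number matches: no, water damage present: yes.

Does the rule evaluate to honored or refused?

Atomic conditions:
  NOT original receipt provided: no → true
  tamper seal broken: yes → true
  defect category = battery: software == battery is false
  prior claims on this unit ≥ 1: 5 ≥ 1 is true
  estimated repair cost < 851 USD: 625 < 851 is true
  NOT product registered: yes → false
  NOT extended warranty purchased: yes → false
  country of purchase = AU: JP == AU is false
  product age > 38 months: 44 > 38 is true
  water damage present: yes → true
  serial number matches: no → false
  physical drop damage: no → false
  NOT water damage present: yes → false
Combine:
[1.1.1.1.1] true OR true = true
[1.1.1.1.2] false → true (antecedent false ⇒ implication holds) = true
[1.1.1.1] exactly-one(true, true) = false
[1.1.1.2.1] true → false = false
[1.1.1.2.2] false OR false = false
[1.1.1.2] exactly-one(false, false) = false
[1.1.1] exactly-one(false, false) = false
[1.1.2.1] true OR true OR false OR false = true
[1.1.2.2.1.1] false OR true OR false = true
[1.1.2.2.1] NOT true = false
[1.1.2.2] NOT false = true
[1.1.2] true OR true = true
[1.1] false → true (antecedent false ⇒ implication holds) = true
[1] NOT true = false
[root] NOT false = true
Overall: true → honored

Honored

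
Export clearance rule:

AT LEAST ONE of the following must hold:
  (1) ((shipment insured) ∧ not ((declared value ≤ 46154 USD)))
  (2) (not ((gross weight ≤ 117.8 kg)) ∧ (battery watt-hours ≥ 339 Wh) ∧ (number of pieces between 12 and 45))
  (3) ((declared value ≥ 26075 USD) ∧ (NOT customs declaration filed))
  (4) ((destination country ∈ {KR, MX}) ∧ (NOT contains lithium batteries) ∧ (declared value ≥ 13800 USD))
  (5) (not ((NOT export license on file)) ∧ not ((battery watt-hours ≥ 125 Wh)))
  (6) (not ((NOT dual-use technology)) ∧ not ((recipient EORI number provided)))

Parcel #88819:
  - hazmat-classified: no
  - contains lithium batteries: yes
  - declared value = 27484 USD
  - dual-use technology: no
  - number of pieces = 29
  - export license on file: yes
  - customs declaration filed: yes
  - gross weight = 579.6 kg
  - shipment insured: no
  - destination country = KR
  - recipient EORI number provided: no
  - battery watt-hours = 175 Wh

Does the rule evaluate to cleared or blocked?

Atomic conditions:
  shipment insured: no → false
  declared value ≤ 46154 USD: 27484 ≤ 46154 is true
  gross weight ≤ 117.8 kg: 579.6 ≤ 117.8 is false
  battery watt-hours ≥ 339 Wh: 175 ≥ 339 is false
  number of pieces between 12 and 45: 29 in [12, 45] is true
  declared value ≥ 26075 USD: 27484 ≥ 26075 is true
  NOT customs declaration filed: yes → false
  destination country ∈ {KR, MX}: KR is in the set → true
  NOT contains lithium batteries: yes → false
  declared value ≥ 13800 USD: 27484 ≥ 13800 is true
  NOT export license on file: yes → false
  battery watt-hours ≥ 125 Wh: 175 ≥ 125 is true
  NOT dual-use technology: no → true
  recipient EORI number provided: no → false
Combine:
[1.2] NOT true = false
[1] false AND false = false
[2.1] NOT false = true
[2] true AND false AND true = false
[3] true AND false = false
[4] true AND false AND true = false
[5.1] NOT false = true
[5.2] NOT true = false
[5] true AND false = false
[6.1] NOT true = false
[6.2] NOT false = true
[6] false AND true = false
[root] false OR false OR false OR false OR false OR false = false
Overall: false → blocked

Blocked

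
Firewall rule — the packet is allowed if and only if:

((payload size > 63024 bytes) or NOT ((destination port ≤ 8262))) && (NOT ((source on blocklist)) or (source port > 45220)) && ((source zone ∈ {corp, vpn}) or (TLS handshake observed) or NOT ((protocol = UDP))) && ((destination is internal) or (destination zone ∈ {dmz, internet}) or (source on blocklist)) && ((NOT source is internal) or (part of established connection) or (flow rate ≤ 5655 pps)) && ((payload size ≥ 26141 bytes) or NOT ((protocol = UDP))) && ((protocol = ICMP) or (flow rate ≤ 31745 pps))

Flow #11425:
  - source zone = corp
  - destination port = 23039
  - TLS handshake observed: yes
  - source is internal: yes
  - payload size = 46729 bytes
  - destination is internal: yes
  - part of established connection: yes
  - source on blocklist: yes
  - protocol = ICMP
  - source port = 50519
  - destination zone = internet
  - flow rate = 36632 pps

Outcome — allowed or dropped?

Atomic conditions:
  payload size > 63024 bytes: 46729 > 63024 is false
  destination port ≤ 8262: 23039 ≤ 8262 is false
  source on blocklist: yes → true
  source port > 45220: 50519 > 45220 is true
  source zone ∈ {corp, vpn}: corp is in the set → true
  TLS handshake observed: yes → true
  protocol = UDP: ICMP == UDP is false
  destination is internal: yes → true
  destination zone ∈ {dmz, internet}: internet is in the set → true
  NOT source is internal: yes → false
  part of established connection: yes → true
  flow rate ≤ 5655 pps: 36632 ≤ 5655 is false
  payload size ≥ 26141 bytes: 46729 ≥ 26141 is true
  protocol = ICMP: ICMP == ICMP is true
  flow rate ≤ 31745 pps: 36632 ≤ 31745 is false
Combine:
[1.2] NOT false = true
[1] false OR true = true
[2.1] NOT true = false
[2] false OR true = true
[3.3] NOT false = true
[3] true OR true OR true = true
[4] true OR true OR true = true
[5] false OR true OR false = true
[6.2] NOT false = true
[6] true OR true = true
[7] true OR false = true
[root] true AND true AND true AND true AND true AND true AND true = true
Overall: true → allowed

Allowed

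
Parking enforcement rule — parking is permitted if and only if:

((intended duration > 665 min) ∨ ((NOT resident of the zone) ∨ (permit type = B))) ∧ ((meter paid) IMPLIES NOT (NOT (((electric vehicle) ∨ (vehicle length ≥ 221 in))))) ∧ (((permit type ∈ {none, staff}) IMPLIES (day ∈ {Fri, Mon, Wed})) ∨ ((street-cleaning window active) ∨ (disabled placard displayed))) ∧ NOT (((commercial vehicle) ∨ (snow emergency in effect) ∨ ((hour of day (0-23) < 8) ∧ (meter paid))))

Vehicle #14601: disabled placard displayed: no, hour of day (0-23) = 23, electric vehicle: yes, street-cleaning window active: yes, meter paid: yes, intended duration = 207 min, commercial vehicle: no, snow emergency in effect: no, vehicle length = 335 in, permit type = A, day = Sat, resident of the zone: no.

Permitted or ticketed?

Permitted

Atomic conditions:
  intended duration > 665 min: 207 > 665 is false
  NOT resident of the zone: no → true
  permit type = B: A == B is false
  meter paid: yes → true
  electric vehicle: yes → true
  vehicle length ≥ 221 in: 335 ≥ 221 is true
  permit type ∈ {none, staff}: A is not in the set → false
  day ∈ {Fri, Mon, Wed}: Sat is not in the set → false
  street-cleaning window active: yes → true
  disabled placard displayed: no → false
  commercial vehicle: no → false
  snow emergency in effect: no → false
  hour of day (0-23) < 8: 23 < 8 is false
Combine:
[1.2] true OR false = true
[1] false OR true = true
[2.2.1.1] true OR true = true
[2.2.1] NOT true = false
[2.2] NOT false = true
[2] true → true = true
[3.1] false → false (antecedent false ⇒ implication holds) = true
[3.2] true OR false = true
[3] true OR true = true
[4.1.3] false AND true = false
[4.1] false OR false OR false = false
[4] NOT false = true
[root] true AND true AND true AND true = true
Overall: true → permitted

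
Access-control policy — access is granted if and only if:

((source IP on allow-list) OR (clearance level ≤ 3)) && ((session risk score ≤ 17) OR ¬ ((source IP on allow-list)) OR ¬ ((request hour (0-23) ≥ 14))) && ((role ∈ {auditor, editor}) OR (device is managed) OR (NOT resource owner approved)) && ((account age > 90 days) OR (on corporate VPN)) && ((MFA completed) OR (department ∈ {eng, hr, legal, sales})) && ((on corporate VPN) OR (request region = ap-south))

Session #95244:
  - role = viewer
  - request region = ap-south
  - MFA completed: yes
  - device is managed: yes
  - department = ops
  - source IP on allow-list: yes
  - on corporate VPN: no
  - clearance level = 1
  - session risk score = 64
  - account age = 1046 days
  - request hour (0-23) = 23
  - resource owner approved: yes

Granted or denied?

Atomic conditions:
  source IP on allow-list: yes → true
  clearance level ≤ 3: 1 ≤ 3 is true
  session risk score ≤ 17: 64 ≤ 17 is false
  request hour (0-23) ≥ 14: 23 ≥ 14 is true
  role ∈ {auditor, editor}: viewer is not in the set → false
  device is managed: yes → true
  NOT resource owner approved: yes → false
  account age > 90 days: 1046 > 90 is true
  on corporate VPN: no → false
  MFA completed: yes → true
  department ∈ {eng, hr, legal, sales}: ops is not in the set → false
  request region = ap-south: ap-south == ap-south is true
Combine:
[1] true OR true = true
[2.2] NOT true = false
[2.3] NOT true = false
[2] false OR false OR false = false
[3] false OR true OR false = true
[4] true OR false = true
[5] true OR false = true
[6] false OR true = true
[root] true AND false AND true AND true AND true AND true = false
Overall: false → denied

Denied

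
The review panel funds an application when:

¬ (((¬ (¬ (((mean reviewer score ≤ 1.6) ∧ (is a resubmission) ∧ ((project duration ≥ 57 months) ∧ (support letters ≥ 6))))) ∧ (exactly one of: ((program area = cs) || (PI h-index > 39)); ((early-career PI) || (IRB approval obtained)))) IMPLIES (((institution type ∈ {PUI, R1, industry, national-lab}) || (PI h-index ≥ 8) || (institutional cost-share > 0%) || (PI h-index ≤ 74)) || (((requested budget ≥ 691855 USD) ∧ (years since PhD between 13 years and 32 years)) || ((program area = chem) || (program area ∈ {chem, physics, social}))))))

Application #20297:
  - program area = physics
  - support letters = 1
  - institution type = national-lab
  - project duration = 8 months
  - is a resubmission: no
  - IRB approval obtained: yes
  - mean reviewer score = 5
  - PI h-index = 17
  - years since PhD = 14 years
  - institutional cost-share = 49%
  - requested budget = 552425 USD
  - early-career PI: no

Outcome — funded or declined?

Atomic conditions:
  mean reviewer score ≤ 1.6: 5 ≤ 1.6 is false
  is a resubmission: no → false
  project duration ≥ 57 months: 8 ≥ 57 is false
  support letters ≥ 6: 1 ≥ 6 is false
  program area = cs: physics == cs is false
  PI h-index > 39: 17 > 39 is false
  early-career PI: no → false
  IRB approval obtained: yes → true
  institution type ∈ {PUI, R1, industry, national-lab}: national-lab is in the set → true
  PI h-index ≥ 8: 17 ≥ 8 is true
  institutional cost-share > 0%: 49 > 0 is true
  PI h-index ≤ 74: 17 ≤ 74 is true
  requested budget ≥ 691855 USD: 552425 ≥ 691855 is false
  years since PhD between 13 years and 32 years: 14 in [13, 32] is true
  program area = chem: physics == chem is false
  program area ∈ {chem, physics, social}: physics is in the set → true
Combine:
[1.1.1.1.1.3] false AND false = false
[1.1.1.1.1] false AND false AND false = false
[1.1.1.1] NOT false = true
[1.1.1] NOT true = false
[1.1.2.1] false OR false = false
[1.1.2.2] false OR true = true
[1.1.2] exactly-one(false, true) = true
[1.1] false AND true = false
[1.2.1] true OR true OR true OR true = true
[1.2.2.1] false AND true = false
[1.2.2.2] false OR true = true
[1.2.2] false OR true = true
[1.2] true OR true = true
[1] false → true (antecedent false ⇒ implication holds) = true
[root] NOT true = false
Overall: false → declined

Declined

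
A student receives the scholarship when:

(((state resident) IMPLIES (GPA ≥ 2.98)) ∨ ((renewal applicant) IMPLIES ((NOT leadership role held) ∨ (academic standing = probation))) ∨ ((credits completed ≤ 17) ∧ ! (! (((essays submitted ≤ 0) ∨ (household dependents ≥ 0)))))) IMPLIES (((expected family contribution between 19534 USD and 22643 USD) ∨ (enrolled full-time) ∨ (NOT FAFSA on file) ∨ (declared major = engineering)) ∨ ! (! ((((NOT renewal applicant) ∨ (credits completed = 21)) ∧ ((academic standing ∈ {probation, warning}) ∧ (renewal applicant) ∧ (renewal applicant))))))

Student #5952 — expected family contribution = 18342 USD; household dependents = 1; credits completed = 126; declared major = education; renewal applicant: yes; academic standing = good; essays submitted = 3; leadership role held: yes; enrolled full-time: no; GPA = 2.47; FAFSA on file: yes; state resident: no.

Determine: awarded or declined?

Declined

Atomic conditions:
  state resident: no → false
  GPA ≥ 2.98: 2.47 ≥ 2.98 is false
  renewal applicant: yes → true
  NOT leadership role held: yes → false
  academic standing = probation: good == probation is false
  credits completed ≤ 17: 126 ≤ 17 is false
  essays submitted ≤ 0: 3 ≤ 0 is false
  household dependents ≥ 0: 1 ≥ 0 is true
  expected family contribution between 19534 USD and 22643 USD: 18342 in [19534, 22643] is false
  enrolled full-time: no → false
  NOT FAFSA on file: yes → false
  declared major = engineering: education == engineering is false
  NOT renewal applicant: yes → false
  credits completed = 21: 126 == 21 is false
  academic standing ∈ {probation, warning}: good is not in the set → false
Combine:
[1.1] false → false (antecedent false ⇒ implication holds) = true
[1.2.2] false OR false = false
[1.2] true → false = false
[1.3.2.1.1] false OR true = true
[1.3.2.1] NOT true = false
[1.3.2] NOT false = true
[1.3] false AND true = false
[1] true OR false OR false = true
[2.1] false OR false OR false OR false = false
[2.2.1.1.1] false OR false = false
[2.2.1.1.2] false AND true AND true = false
[2.2.1.1] false AND false = false
[2.2.1] NOT false = true
[2.2] NOT true = false
[2] false OR false = false
[root] true → false = false
Overall: false → declined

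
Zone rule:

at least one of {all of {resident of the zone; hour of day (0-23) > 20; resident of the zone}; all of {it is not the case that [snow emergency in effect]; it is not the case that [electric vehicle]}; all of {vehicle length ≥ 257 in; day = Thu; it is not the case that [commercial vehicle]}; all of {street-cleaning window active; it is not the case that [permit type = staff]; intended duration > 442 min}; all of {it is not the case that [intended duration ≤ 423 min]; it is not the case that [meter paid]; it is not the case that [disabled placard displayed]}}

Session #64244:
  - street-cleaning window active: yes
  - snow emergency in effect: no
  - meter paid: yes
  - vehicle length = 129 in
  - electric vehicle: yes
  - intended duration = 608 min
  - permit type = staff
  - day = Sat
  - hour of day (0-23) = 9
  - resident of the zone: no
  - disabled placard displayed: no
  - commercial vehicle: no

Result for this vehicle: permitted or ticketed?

Ticketed

Atomic conditions:
  resident of the zone: no → false
  hour of day (0-23) > 20: 9 > 20 is false
  snow emergency in effect: no → false
  electric vehicle: yes → true
  vehicle length ≥ 257 in: 129 ≥ 257 is false
  day = Thu: Sat == Thu is false
  commercial vehicle: no → false
  street-cleaning window active: yes → true
  permit type = staff: staff == staff is true
  intended duration > 442 min: 608 > 442 is true
  intended duration ≤ 423 min: 608 ≤ 423 is false
  meter paid: yes → true
  disabled placard displayed: no → false
Combine:
[1] false AND false AND false = false
[2.1] NOT false = true
[2.2] NOT true = false
[2] true AND false = false
[3.3] NOT false = true
[3] false AND false AND true = false
[4.2] NOT true = false
[4] true AND false AND true = false
[5.1] NOT false = true
[5.2] NOT true = false
[5.3] NOT false = true
[5] true AND false AND true = false
[root] false OR false OR false OR false OR false = false
Overall: false → ticketed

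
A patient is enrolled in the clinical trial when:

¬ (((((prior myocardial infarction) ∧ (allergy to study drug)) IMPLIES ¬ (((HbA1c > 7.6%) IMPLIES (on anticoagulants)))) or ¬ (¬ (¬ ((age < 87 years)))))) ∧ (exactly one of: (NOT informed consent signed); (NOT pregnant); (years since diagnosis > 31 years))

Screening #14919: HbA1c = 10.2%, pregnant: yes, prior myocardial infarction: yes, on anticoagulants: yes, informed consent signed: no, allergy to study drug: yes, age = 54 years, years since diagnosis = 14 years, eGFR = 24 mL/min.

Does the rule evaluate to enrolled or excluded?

Atomic conditions:
  prior myocardial infarction: yes → true
  allergy to study drug: yes → true
  HbA1c > 7.6%: 10.2 > 7.6 is true
  on anticoagulants: yes → true
  age < 87 years: 54 < 87 is true
  NOT informed consent signed: no → true
  NOT pregnant: yes → false
  years since diagnosis > 31 years: 14 > 31 is false
Combine:
[1.1.1.1] true AND true = true
[1.1.1.2.1] true → true = true
[1.1.1.2] NOT true = false
[1.1.1] true → false = false
[1.1.2.1.1] NOT true = false
[1.1.2.1] NOT false = true
[1.1.2] NOT true = false
[1.1] false OR false = false
[1] NOT false = true
[2] exactly-one(true, false, false) = true
[root] true AND true = true
Overall: true → enrolled

Enrolled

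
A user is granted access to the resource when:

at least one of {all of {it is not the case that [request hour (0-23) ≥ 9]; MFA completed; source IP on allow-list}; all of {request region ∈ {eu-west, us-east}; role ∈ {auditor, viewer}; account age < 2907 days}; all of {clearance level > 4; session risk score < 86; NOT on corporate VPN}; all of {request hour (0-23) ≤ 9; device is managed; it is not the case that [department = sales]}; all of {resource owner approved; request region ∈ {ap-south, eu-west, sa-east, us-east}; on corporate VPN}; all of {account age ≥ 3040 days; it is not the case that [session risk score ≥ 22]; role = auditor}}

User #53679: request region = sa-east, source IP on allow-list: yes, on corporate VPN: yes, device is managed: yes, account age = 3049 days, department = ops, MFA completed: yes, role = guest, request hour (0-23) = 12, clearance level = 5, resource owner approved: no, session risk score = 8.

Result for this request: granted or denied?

Atomic conditions:
  request hour (0-23) ≥ 9: 12 ≥ 9 is true
  MFA completed: yes → true
  source IP on allow-list: yes → true
  request region ∈ {eu-west, us-east}: sa-east is not in the set → false
  role ∈ {auditor, viewer}: guest is not in the set → false
  account age < 2907 days: 3049 < 2907 is false
  clearance level > 4: 5 > 4 is true
  session risk score < 86: 8 < 86 is true
  NOT on corporate VPN: yes → false
  request hour (0-23) ≤ 9: 12 ≤ 9 is false
  device is managed: yes → true
  department = sales: ops == sales is false
  resource owner approved: no → false
  request region ∈ {ap-south, eu-west, sa-east, us-east}: sa-east is in the set → true
  on corporate VPN: yes → true
  account age ≥ 3040 days: 3049 ≥ 3040 is true
  session risk score ≥ 22: 8 ≥ 22 is false
  role = auditor: guest == auditor is false
Combine:
[1.1] NOT true = false
[1] false AND true AND true = false
[2] false AND false AND false = false
[3] true AND true AND false = false
[4.3] NOT false = true
[4] false AND true AND true = false
[5] false AND true AND true = false
[6.2] NOT false = true
[6] true AND true AND false = false
[root] false OR false OR false OR false OR false OR false = false
Overall: false → denied

Denied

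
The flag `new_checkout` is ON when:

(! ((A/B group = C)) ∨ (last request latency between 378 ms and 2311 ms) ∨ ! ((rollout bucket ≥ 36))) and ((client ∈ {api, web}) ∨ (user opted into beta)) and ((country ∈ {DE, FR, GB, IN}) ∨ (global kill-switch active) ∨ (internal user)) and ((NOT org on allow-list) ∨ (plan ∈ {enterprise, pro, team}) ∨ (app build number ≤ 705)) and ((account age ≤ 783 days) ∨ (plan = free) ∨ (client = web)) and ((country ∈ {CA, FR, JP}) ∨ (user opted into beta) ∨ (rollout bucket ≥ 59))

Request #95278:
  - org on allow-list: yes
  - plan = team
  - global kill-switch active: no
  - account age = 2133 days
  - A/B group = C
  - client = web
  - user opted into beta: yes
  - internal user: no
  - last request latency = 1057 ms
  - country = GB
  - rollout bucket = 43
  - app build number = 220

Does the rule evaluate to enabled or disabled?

Atomic conditions:
  A/B group = C: C == C is true
  last request latency between 378 ms and 2311 ms: 1057 in [378, 2311] is true
  rollout bucket ≥ 36: 43 ≥ 36 is true
  client ∈ {api, web}: web is in the set → true
  user opted into beta: yes → true
  country ∈ {DE, FR, GB, IN}: GB is in the set → true
  global kill-switch active: no → false
  internal user: no → false
  NOT org on allow-list: yes → false
  plan ∈ {enterprise, pro, team}: team is in the set → true
  app build number ≤ 705: 220 ≤ 705 is true
  account age ≤ 783 days: 2133 ≤ 783 is false
  plan = free: team == free is false
  client = web: web == web is true
  country ∈ {CA, FR, JP}: GB is not in the set → false
  rollout bucket ≥ 59: 43 ≥ 59 is false
Combine:
[1.1] NOT true = false
[1.3] NOT true = false
[1] false OR true OR false = true
[2] true OR true = true
[3] true OR false OR false = true
[4] false OR true OR true = true
[5] false OR false OR true = true
[6] false OR true OR false = true
[root] true AND true AND true AND true AND true AND true = true
Overall: true → enabled

Enabled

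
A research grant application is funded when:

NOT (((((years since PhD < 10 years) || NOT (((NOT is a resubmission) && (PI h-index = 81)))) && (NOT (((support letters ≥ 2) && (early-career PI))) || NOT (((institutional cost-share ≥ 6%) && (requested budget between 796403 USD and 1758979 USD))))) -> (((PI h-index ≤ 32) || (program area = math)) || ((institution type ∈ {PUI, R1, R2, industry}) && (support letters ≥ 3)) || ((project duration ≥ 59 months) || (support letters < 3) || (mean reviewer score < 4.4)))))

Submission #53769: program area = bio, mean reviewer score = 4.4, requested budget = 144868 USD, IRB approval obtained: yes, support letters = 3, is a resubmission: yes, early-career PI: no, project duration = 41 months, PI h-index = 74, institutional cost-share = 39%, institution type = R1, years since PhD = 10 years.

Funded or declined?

Atomic conditions:
  years since PhD < 10 years: 10 < 10 is false
  NOT is a resubmission: yes → false
  PI h-index = 81: 74 == 81 is false
  support letters ≥ 2: 3 ≥ 2 is true
  early-career PI: no → false
  institutional cost-share ≥ 6%: 39 ≥ 6 is true
  requested budget between 796403 USD and 1758979 USD: 144868 in [796403, 1758979] is false
  PI h-index ≤ 32: 74 ≤ 32 is false
  program area = math: bio == math is false
  institution type ∈ {PUI, R1, R2, industry}: R1 is in the set → true
  support letters ≥ 3: 3 ≥ 3 is true
  project duration ≥ 59 months: 41 ≥ 59 is false
  support letters < 3: 3 < 3 is false
  mean reviewer score < 4.4: 4.4 < 4.4 is false
Combine:
[1.1.1.2.1] false AND false = false
[1.1.1.2] NOT false = true
[1.1.1] false OR true = true
[1.1.2.1.1] true AND false = false
[1.1.2.1] NOT false = true
[1.1.2.2.1] true AND false = false
[1.1.2.2] NOT false = true
[1.1.2] true OR true = true
[1.1] true AND true = true
[1.2.1] false OR false = false
[1.2.2] true AND true = true
[1.2.3] false OR false OR false = false
[1.2] false OR true OR false = true
[1] true → true = true
[root] NOT true = false
Overall: false → declined

Declined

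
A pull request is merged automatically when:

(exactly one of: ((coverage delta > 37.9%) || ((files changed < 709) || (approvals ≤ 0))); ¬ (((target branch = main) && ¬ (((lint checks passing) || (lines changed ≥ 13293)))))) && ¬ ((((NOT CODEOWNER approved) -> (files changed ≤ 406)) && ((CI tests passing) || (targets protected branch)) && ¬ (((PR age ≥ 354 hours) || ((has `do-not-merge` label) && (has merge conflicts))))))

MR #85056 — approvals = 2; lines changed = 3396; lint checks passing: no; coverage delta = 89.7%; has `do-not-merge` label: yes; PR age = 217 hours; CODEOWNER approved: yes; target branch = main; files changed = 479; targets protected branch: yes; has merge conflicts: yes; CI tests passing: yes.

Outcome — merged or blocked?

Atomic conditions:
  coverage delta > 37.9%: 89.7 > 37.9 is true
  files changed < 709: 479 < 709 is true
  approvals ≤ 0: 2 ≤ 0 is false
  target branch = main: main == main is true
  lint checks passing: no → false
  lines changed ≥ 13293: 3396 ≥ 13293 is false
  NOT CODEOWNER approved: yes → false
  files changed ≤ 406: 479 ≤ 406 is false
  CI tests passing: yes → true
  targets protected branch: yes → true
  PR age ≥ 354 hours: 217 ≥ 354 is false
  has `do-not-merge` label: yes → true
  has merge conflicts: yes → true
Combine:
[1.1.2] true OR false = true
[1.1] true OR true = true
[1.2.1.2.1] false OR false = false
[1.2.1.2] NOT false = true
[1.2.1] true AND true = true
[1.2] NOT true = false
[1] exactly-one(true, false) = true
[2.1.1] false → false (antecedent false ⇒ implication holds) = true
[2.1.2] true OR true = true
[2.1.3.1.2] true AND true = true
[2.1.3.1] false OR true = true
[2.1.3] NOT true = false
[2.1] true AND true AND false = false
[2] NOT false = true
[root] true AND true = true
Overall: true → merged

Merged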